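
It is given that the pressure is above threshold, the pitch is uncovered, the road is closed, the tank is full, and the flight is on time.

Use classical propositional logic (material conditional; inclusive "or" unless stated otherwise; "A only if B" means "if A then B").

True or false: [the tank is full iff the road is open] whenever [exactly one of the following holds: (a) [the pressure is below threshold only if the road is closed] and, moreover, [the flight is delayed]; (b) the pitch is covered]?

True.

Let L = "the pressure is above threshold" (True), V = "the road is closed" (True), D = "the flight is delayed" (False), U = "the pitch is covered" (False), W = "the tank is full" (True).
This is (((not L -> V) and D) xor U) -> (W iff not V).

not L = not True = False
not L -> V = False -> True = True
(not L -> V) and D = True and False = False
((not L -> V) and D) xor U = False xor False = False
not V = not True = False
W iff not V = True iff False = False
(((not L -> V) and D) xor U) -> (W iff not V) = False -> False = True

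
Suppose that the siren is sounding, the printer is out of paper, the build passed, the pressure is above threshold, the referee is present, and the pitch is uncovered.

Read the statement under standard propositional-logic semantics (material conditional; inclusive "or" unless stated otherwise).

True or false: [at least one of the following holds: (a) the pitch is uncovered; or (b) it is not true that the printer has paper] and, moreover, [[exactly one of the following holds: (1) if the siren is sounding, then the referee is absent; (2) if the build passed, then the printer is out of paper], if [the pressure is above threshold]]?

Let V = "the pitch is covered" (F), Q = "the printer has paper" (F), S = "the pressure is above threshold" (T), P = "the siren is sounding" (T), U = "the referee is present" (T), R = "the build passed" (T).
Parsed as (~V | ~Q) & (S -> ((P -> ~U) xor (R -> ~Q)))

~V = ~F = T
~Q = ~F = T
~V | ~Q = T | T = T
~U = ~T = F
P -> ~U = T -> F = F
~Q = ~F = T
R -> ~Q = T -> T = T
(P -> ~U) xor (R -> ~Q) = F xor T = T
S -> ((P -> ~U) xor (R -> ~Q)) = T -> T = T
(~V | ~Q) & (S -> ((P -> ~U) xor (R -> ~Q))) = T & T = T

True.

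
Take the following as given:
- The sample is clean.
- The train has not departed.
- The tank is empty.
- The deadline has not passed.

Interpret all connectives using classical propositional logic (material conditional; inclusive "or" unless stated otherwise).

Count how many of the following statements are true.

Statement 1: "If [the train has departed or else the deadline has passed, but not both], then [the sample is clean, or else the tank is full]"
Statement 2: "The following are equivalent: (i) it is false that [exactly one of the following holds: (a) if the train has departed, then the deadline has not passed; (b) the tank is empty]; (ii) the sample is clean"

Let Q = "the train has departed" (F), S = "the deadline has passed" (F), P = "the sample is contaminated" (F), R = "the tank is full" (F).

Statement 1: Formalization: (Q ⊕ S) → (¬P ∨ R)

Q ⊕ S = F ⊕ F = F
¬P = ¬F = T
¬P ∨ R = T ∨ F = T
(Q ⊕ S) → (¬P ∨ R) = F → T = T
Thus Statement 1 is true.

Statement 2: Parsed as ¬((Q → ¬S) ⊕ ¬R) ↔ ¬P

¬S = ¬F = T
Q → ¬S = F → T = T
¬R = ¬F = T
(Q → ¬S) ⊕ ¬R = T ⊕ T = F
¬((Q → ¬S) ⊕ ¬R) = ¬F = T
¬P = ¬F = T
¬((Q → ¬S) ⊕ ¬R) ↔ ¬P = T ↔ T = T
So Statement 2 is true.

2 of the 2 statements are true.

2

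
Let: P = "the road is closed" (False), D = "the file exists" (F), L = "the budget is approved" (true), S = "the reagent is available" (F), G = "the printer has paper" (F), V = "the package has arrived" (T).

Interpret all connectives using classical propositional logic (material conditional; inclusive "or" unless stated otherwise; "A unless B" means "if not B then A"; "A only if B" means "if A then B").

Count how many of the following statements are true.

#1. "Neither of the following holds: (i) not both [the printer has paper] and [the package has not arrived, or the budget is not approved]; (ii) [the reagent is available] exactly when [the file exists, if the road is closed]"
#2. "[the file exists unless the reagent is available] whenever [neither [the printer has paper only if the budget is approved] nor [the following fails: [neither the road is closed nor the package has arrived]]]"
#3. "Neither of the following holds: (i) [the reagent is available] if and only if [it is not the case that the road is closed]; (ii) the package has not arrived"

2

#1: Parsed as (G nand (~V | ~L)) nor (S <-> (P -> D))

~V = ~T = F
~L = ~T = F
~V | ~L = F | F = F
G nand (~V | ~L) = F nand F = T
P -> D = F -> F = T
S <-> (P -> D) = F <-> T = F
(G nand (~V | ~L)) nor (S <-> (P -> D)) = T nor F = F
Thus #1 is false.

#2: In symbols: ((G -> L) nor ~(P nor V)) -> (D | S)

G -> L = F -> T = T
P nor V = F nor T = F
~(P nor V) = ~F = T
(G -> L) nor ~(P nor V) = T nor T = F
D | S = F | F = F
((G -> L) nor ~(P nor V)) -> (D | S) = F -> F = T
So #2 is true.

#3: Parsed as (S <-> ~P) nor ~V

~P = ~F = T
S <-> ~P = F <-> T = F
~V = ~T = F
(S <-> ~P) nor ~V = F nor F = T
So #3 is true.

True statements: 2 (#2, #3).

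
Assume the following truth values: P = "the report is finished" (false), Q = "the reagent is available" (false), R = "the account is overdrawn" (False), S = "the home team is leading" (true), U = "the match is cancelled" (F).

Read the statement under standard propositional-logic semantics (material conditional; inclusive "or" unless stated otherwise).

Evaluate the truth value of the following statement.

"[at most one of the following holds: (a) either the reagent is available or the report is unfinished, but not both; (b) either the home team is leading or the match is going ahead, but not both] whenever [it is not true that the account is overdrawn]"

Parsed as ~R -> ((Q xor ~P) nand (S xor ~U))

~R = ~F = T
~P = ~F = T
Q xor ~P = F xor T = T
~U = ~F = T
S xor ~U = T xor T = F
(Q xor ~P) nand (S xor ~U) = T nand F = T
~R -> ((Q xor ~P) nand (S xor ~U)) = T -> T = T

true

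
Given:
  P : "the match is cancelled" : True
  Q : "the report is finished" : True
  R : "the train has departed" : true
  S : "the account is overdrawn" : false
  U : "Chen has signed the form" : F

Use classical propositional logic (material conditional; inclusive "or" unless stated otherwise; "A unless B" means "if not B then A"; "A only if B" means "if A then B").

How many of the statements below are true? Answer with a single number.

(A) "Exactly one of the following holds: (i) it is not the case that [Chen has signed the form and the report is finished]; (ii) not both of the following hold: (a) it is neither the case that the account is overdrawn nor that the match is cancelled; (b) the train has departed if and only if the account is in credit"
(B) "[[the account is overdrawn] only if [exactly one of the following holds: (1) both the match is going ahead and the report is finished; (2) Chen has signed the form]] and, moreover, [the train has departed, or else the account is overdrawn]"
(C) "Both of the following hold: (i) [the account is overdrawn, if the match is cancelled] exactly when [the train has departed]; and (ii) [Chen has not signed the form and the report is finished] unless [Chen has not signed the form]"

1

(A): Formalization: ~(U & Q) xor ((S nor P) nand (R <-> ~S))

U & Q = F & T = F
~(U & Q) = ~F = T
S nor P = F nor T = F
~S = ~F = T
R <-> ~S = T <-> T = T
(S nor P) nand (R <-> ~S) = F nand T = T
~(U & Q) xor ((S nor P) nand (R <-> ~S)) = T xor T = F
So (A) is false.

(B): Formalization: (S -> ((~P & Q) xor U)) & (R | S)

~P = ~T = F
~P & Q = F & T = F
(~P & Q) xor U = F xor F = F
S -> ((~P & Q) xor U) = F -> F = T
R | S = T | F = T
(S -> ((~P & Q) xor U)) & (R | S) = T & T = T
So (B) is true.

(C): Parsed as ((P -> S) <-> R) & ((~U & Q) | ~U)

P -> S = T -> F = F
(P -> S) <-> R = F <-> T = F
~U = ~F = T
~U & Q = T & T = T
~U = ~F = T
(~U & Q) | ~U = T | T = T
((P -> S) <-> R) & ((~U & Q) | ~U) = F & T = F
Thus (C) is false.

True statements: 1 ((B)).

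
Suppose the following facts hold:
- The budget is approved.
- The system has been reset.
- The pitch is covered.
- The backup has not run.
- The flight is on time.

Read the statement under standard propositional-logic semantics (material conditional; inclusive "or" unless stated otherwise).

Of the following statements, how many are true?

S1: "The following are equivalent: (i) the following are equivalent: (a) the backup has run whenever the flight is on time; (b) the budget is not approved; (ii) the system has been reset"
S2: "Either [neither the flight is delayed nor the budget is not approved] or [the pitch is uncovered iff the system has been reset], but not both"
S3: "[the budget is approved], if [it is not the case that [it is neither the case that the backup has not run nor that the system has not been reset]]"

Let R = "the flight is delayed" (F), D = "the backup has run" (F), S = "the budget is approved" (T), P = "the system has been reset" (T), K = "the pitch is covered" (T).

S1: In symbols: ((~R -> D) <-> ~S) <-> P

~R = ~F = T
~R -> D = T -> F = F
~S = ~T = F
(~R -> D) <-> ~S = F <-> F = T
((~R -> D) <-> ~S) <-> P = T <-> T = T
So S1 is true.

S2: In symbols: (R nor ~S) xor (~K <-> P)

~S = ~T = F
R nor ~S = F nor F = T
~K = ~T = F
~K <-> P = F <-> T = F
(R nor ~S) xor (~K <-> P) = T xor F = T
So S2 is true.

S3: In symbols: ~(~D nor ~P) -> S

~D = ~F = T
~P = ~T = F
~D nor ~P = T nor F = F
~(~D nor ~P) = ~F = T
~(~D nor ~P) -> S = T -> T = T
Thus S3 is true.

True statements: 3 (S1, S2, S3).

3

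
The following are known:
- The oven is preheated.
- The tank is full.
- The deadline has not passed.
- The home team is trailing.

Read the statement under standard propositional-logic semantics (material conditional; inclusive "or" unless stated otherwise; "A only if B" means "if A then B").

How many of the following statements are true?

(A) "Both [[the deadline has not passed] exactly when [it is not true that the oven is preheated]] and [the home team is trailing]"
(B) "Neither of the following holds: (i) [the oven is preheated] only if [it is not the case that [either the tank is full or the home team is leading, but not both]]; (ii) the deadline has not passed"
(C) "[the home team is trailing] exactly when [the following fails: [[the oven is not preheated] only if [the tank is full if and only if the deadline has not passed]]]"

Let R = "the deadline has passed" (False), W = "the oven is preheated" (True), N = "the home team is leading" (False), G = "the tank is full" (True).

(A): Formalization: (not R iff not W) and not N

not R = not False = True
not W = not True = False
not R iff not W = True iff False = False
not N = not False = True
(not R iff not W) and not N = False and True = False
Hence (A) is false.

(B): Parsed as (W -> not (G xor N)) nor not R

G xor N = True xor False = True
not (G xor N) = not True = False
W -> not (G xor N) = True -> False = False
not R = not False = True
(W -> not (G xor N)) nor not R = False nor True = False
Hence (B) is false.

(C): Formalization: not N iff not (not W -> (G iff not R))

not N = not False = True
not W = not True = False
not R = not False = True
G iff not R = True iff True = True
not W -> (G iff not R) = False -> True = True
not (not W -> (G iff not R)) = not True = False
not N iff not (not W -> (G iff not R)) = True iff False = False
Hence (C) is false.

Count: 0.

0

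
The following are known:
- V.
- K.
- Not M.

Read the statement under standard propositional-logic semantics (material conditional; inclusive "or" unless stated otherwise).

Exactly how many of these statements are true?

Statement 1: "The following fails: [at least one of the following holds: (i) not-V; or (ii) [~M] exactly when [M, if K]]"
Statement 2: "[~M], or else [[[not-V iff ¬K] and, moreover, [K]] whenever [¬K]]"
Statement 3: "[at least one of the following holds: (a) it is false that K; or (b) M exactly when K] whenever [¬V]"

Statement 1: Formalization: ~(~V | (~M <-> (K -> M)))

~V = ~T = F
~M = ~F = T
K -> M = T -> F = F
~M <-> (K -> M) = T <-> F = F
~V | (~M <-> (K -> M)) = F | F = F
~(~V | (~M <-> (K -> M))) = ~F = T
Thus Statement 1 is true.

Statement 2: In symbols: ~M | (~K -> ((~V <-> ~K) & K))

~M = ~F = T
~K = ~T = F
~V = ~T = F
~K = ~T = F
~V <-> ~K = F <-> F = T
(~V <-> ~K) & K = T & T = T
~K -> ((~V <-> ~K) & K) = F -> T = T
~M | (~K -> ((~V <-> ~K) & K)) = T | T = T
Thus Statement 2 is true.

Statement 3: Parsed as ~V -> (~K | (M <-> K))

~V = ~T = F
~K = ~T = F
M <-> K = F <-> T = F
~K | (M <-> K) = F | F = F
~V -> (~K | (M <-> K)) = F -> F = T
Hence Statement 3 is true.

Count: 3.

3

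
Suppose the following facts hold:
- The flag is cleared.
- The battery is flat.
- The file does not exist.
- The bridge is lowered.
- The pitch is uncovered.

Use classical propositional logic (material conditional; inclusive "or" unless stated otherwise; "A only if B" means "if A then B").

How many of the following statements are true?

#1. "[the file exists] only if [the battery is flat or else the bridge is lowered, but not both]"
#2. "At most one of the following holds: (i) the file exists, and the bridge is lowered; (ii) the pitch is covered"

2

Let G = "the file exists" (False), P = "the battery is charged" (False), D = "the bridge is raised" (False), W = "the pitch is covered" (False).

#1: This is G -> (not P xor not D).

not P = not False = True
not D = not False = True
not P xor not D = True xor True = False
G -> (not P xor not D) = False -> False = True
Hence #1 is true.

#2: Formalization: (G and not D) nand W

not D = not False = True
G and not D = False and True = False
(G and not D) nand W = False nand False = True
So #2 is true.

Count: 2.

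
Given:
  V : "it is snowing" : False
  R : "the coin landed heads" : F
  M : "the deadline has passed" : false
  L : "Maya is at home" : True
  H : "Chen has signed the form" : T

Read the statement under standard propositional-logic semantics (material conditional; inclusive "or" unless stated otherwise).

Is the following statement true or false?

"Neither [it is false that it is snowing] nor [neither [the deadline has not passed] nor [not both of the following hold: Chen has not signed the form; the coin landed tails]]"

This is not V nor (not M nor (not H nand not R)).

not V = not False = True
not M = not False = True
not H = not True = False
not R = not False = True
not H nand not R = False nand True = True
not M nor (not H nand not R) = True nor True = False
not V nor (not M nor (not H nand not R)) = True nor False = False

False.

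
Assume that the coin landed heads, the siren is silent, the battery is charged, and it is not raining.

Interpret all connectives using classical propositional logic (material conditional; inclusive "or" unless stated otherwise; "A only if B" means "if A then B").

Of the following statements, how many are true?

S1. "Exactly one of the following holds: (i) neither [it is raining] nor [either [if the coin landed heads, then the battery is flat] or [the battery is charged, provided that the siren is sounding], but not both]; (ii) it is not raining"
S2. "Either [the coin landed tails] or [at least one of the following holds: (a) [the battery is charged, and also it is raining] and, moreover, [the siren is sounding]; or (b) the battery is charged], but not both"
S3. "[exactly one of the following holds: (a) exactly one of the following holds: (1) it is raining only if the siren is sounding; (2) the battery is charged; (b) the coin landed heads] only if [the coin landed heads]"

Let S = "it is raining" (False), P = "the coin landed heads" (True), R = "the battery is charged" (True), Q = "the siren is sounding" (False).

S1: In symbols: (S nor ((P -> not R) xor (Q -> R))) xor not S

not R = not True = False
P -> not R = True -> False = False
Q -> R = False -> True = True
(P -> not R) xor (Q -> R) = False xor True = True
S nor ((P -> not R) xor (Q -> R)) = False nor True = False
not S = not False = True
(S nor ((P -> not R) xor (Q -> R))) xor not S = False xor True = True
So S1 is true.

S2: Parsed as not P xor (((R and S) and Q) or R)

not P = not True = False
R and S = True and False = False
(R and S) and Q = False and False = False
((R and S) and Q) or R = False or True = True
not P xor (((R and S) and Q) or R) = False xor True = True
Hence S2 is true.

S3: In symbols: (((S -> Q) xor R) xor P) -> P

S -> Q = False -> False = True
(S -> Q) xor R = True xor True = False
((S -> Q) xor R) xor P = False xor True = True
(((S -> Q) xor R) xor P) -> P = True -> True = True
Hence S3 is true.

True statements: 3 (S1, S2, S3).

3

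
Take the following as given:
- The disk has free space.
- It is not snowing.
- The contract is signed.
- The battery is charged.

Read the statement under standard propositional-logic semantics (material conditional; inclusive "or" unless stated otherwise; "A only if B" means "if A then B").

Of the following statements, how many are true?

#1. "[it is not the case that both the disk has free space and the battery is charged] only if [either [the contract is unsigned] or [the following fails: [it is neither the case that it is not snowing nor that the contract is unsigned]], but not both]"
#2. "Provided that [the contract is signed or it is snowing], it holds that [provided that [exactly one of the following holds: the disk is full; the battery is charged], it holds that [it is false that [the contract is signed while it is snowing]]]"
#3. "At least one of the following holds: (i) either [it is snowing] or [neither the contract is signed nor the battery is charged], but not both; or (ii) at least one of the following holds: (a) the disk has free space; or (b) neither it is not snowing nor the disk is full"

Let P = "the disk is full" (F), S = "the battery is charged" (T), R = "the contract is signed" (T), Q = "it is snowing" (F).

#1: In symbols: (¬P ↑ S) → (¬R ⊕ ¬(¬Q ↓ ¬R))

¬P = ¬F = T
¬P ↑ S = T ↑ T = F
¬R = ¬T = F
¬Q = ¬F = T
¬R = ¬T = F
¬Q ↓ ¬R = T ↓ F = F
¬(¬Q ↓ ¬R) = ¬F = T
¬R ⊕ ¬(¬Q ↓ ¬R) = F ⊕ T = T
(¬P ↑ S) → (¬R ⊕ ¬(¬Q ↓ ¬R)) = F → T = T
Thus #1 is true.

#2: Parsed as (R ∨ Q) → ((P ⊕ S) → ¬(R ∧ Q))

R ∨ Q = T ∨ F = T
P ⊕ S = F ⊕ T = T
R ∧ Q = T ∧ F = F
¬(R ∧ Q) = ¬F = T
(P ⊕ S) → ¬(R ∧ Q) = T → T = T
(R ∨ Q) → ((P ⊕ S) → ¬(R ∧ Q)) = T → T = T
So #2 is true.

#3: In symbols: (Q ⊕ (R ↓ S)) ∨ (¬P ∨ (¬Q ↓ P))

R ↓ S = T ↓ T = F
Q ⊕ (R ↓ S) = F ⊕ F = F
¬P = ¬F = T
¬Q = ¬F = T
¬Q ↓ P = T ↓ F = F
¬P ∨ (¬Q ↓ P) = T ∨ F = T
(Q ⊕ (R ↓ S)) ∨ (¬P ∨ (¬Q ↓ P)) = F ∨ T = T
So #3 is true.

True statements: 3 (#1, #2, #3).

3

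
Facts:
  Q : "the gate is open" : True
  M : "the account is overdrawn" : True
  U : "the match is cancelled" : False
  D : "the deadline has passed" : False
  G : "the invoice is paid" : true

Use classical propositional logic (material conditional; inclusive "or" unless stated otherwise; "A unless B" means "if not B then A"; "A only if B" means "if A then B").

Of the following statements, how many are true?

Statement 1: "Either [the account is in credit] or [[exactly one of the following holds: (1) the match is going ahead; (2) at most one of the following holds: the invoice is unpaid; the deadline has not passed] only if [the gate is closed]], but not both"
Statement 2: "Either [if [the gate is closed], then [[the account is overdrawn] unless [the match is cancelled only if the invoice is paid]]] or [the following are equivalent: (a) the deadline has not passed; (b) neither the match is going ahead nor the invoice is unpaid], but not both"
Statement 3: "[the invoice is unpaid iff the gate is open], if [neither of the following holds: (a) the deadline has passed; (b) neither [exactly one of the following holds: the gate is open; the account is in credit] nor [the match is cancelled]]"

Statement 1: Formalization: ¬M ⊕ ((¬U ⊕ (¬G ↑ ¬D)) → ¬Q)

¬M = ¬T = F
¬U = ¬F = T
¬G = ¬T = F
¬D = ¬F = T
¬G ↑ ¬D = F ↑ T = T
¬U ⊕ (¬G ↑ ¬D) = T ⊕ T = F
¬Q = ¬T = F
(¬U ⊕ (¬G ↑ ¬D)) → ¬Q = F → F = T
¬M ⊕ ((¬U ⊕ (¬G ↑ ¬D)) → ¬Q) = F ⊕ T = T
So Statement 1 is true.

Statement 2: This is (¬Q → (M ∨ (U → G))) ⊕ (¬D ↔ (¬U ↓ ¬G)).

¬Q = ¬T = F
U → G = F → T = T
M ∨ (U → G) = T ∨ T = T
¬Q → (M ∨ (U → G)) = F → T = T
¬D = ¬F = T
¬U = ¬F = T
¬G = ¬T = F
¬U ↓ ¬G = T ↓ F = F
¬D ↔ (¬U ↓ ¬G) = T ↔ F = F
(¬Q → (M ∨ (U → G))) ⊕ (¬D ↔ (¬U ↓ ¬G)) = T ⊕ F = T
Hence Statement 2 is true.

Statement 3: Parsed as (D ↓ ((Q ⊕ ¬M) ↓ U)) → (¬G ↔ Q)

¬M = ¬T = F
Q ⊕ ¬M = T ⊕ F = T
(Q ⊕ ¬M) ↓ U = T ↓ F = F
D ↓ ((Q ⊕ ¬M) ↓ U) = F ↓ F = T
¬G = ¬T = F
¬G ↔ Q = F ↔ T = F
(D ↓ ((Q ⊕ ¬M) ↓ U)) → (¬G ↔ Q) = T → F = F
Thus Statement 3 is false.

True statements: 2 (Statement 1, Statement 2).

2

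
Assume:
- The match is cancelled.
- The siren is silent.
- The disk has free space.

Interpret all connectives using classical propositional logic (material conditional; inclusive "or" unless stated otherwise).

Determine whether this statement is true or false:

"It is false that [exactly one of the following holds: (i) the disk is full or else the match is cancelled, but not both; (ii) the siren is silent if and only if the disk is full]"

false

Let R = "the disk is full" (F), P = "the match is cancelled" (T), Q = "the siren is sounding" (F).
This is ~((R xor P) xor (~Q <-> R)).

R xor P = F xor T = T
~Q = ~F = T
~Q <-> R = T <-> F = F
(R xor P) xor (~Q <-> R) = T xor F = T
~((R xor P) xor (~Q <-> R)) = ~T = F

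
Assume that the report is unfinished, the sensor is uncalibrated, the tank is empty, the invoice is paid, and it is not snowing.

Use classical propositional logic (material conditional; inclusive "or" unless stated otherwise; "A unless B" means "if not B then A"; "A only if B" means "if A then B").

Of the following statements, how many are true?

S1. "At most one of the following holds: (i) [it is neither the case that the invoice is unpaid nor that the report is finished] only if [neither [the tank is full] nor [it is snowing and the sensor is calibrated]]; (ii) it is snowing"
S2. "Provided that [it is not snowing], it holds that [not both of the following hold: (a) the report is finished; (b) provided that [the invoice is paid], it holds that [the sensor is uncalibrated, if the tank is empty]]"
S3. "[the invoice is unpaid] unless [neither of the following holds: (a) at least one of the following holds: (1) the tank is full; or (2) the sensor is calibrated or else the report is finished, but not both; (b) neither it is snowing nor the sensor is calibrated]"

2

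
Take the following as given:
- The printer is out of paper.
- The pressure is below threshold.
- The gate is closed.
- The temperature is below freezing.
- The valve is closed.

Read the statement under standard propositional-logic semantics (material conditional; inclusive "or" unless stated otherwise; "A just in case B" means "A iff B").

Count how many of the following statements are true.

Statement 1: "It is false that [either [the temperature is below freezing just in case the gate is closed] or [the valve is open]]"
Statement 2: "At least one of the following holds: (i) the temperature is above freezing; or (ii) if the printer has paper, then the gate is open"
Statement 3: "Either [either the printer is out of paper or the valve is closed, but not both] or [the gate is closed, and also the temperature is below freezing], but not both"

2

Let S = "the temperature is below freezing" (True), R = "the gate is open" (False), U = "the valve is open" (False), P = "the printer has paper" (False).

Statement 1: This is not ((S iff not R) or U).

not R = not False = True
S iff not R = True iff True = True
(S iff not R) or U = True or False = True
not ((S iff not R) or U) = not True = False
Thus Statement 1 is false.

Statement 2: Parsed as not S or (P -> R)

not S = not True = False
P -> R = False -> False = True
not S or (P -> R) = False or True = True
Thus Statement 2 is true.

Statement 3: In symbols: (not P xor not U) xor (not R and S)

not P = not False = True
not U = not False = True
not P xor not U = True xor True = False
not R = not False = True
not R and S = True and True = True
(not P xor not U) xor (not R and S) = False xor True = True
Hence Statement 3 is true.

2 of the 3 statements are true.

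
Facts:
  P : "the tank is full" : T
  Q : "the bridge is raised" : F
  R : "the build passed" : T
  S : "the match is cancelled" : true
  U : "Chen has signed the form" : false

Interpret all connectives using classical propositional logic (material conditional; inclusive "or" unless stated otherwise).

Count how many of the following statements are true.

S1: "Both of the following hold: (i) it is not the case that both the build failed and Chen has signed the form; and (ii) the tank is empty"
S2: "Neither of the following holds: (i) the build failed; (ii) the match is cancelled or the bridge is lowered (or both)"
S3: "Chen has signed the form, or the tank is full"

1

S1: Parsed as (~R nand U) & ~P

~R = ~T = F
~R nand U = F nand F = T
~P = ~T = F
(~R nand U) & ~P = T & F = F
So S1 is false.

S2: In symbols: ~R nor (S | ~Q)

~R = ~T = F
~Q = ~F = T
S | ~Q = T | T = T
~R nor (S | ~Q) = F nor T = F
Hence S2 is false.

S3: Parsed as U | P

U | P = F | T = T
Hence S3 is true.

True statements: 1 (S3).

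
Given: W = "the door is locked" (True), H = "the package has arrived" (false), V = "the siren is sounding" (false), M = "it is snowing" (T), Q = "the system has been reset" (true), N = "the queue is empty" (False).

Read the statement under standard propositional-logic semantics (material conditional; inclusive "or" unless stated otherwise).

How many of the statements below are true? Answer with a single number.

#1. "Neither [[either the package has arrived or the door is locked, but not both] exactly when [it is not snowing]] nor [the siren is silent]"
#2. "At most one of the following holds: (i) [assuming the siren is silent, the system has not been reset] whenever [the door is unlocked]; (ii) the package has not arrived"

#1: Parsed as ((H ⊕ W) ↔ ¬M) ↓ ¬V

H ⊕ W = F ⊕ T = T
¬M = ¬T = F
(H ⊕ W) ↔ ¬M = T ↔ F = F
¬V = ¬F = T
((H ⊕ W) ↔ ¬M) ↓ ¬V = F ↓ T = F
Thus #1 is false.

#2: In symbols: (¬W → (¬V → ¬Q)) ↑ ¬H

¬W = ¬T = F
¬V = ¬F = T
¬Q = ¬T = F
¬V → ¬Q = T → F = F
¬W → (¬V → ¬Q) = F → F = T
¬H = ¬F = T
(¬W → (¬V → ¬Q)) ↑ ¬H = T ↑ T = F
Hence #2 is false.

True statements: 0 (none).

0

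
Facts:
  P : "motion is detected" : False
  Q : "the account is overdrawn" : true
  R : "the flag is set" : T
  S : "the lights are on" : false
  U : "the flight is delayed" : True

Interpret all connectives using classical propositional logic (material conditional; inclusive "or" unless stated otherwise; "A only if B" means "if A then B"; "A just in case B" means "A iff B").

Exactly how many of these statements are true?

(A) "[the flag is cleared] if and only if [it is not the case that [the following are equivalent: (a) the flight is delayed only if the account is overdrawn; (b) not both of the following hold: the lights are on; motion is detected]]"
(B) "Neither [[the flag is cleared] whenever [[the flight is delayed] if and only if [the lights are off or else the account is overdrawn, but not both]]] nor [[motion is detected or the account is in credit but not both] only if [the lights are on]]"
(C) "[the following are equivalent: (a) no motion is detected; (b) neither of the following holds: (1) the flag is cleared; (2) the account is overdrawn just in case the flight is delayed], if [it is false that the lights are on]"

1

(A): Formalization: not R iff not ((U -> Q) iff (S nand P))

not R = not True = False
U -> Q = True -> True = True
S nand P = False nand False = True
(U -> Q) iff (S nand P) = True iff True = True
not ((U -> Q) iff (S nand P)) = not True = False
not R iff not ((U -> Q) iff (S nand P)) = False iff False = True
Hence (A) is true.

(B): This is ((U iff (not S xor Q)) -> not R) nor ((P xor not Q) -> S).

not S = not False = True
not S xor Q = True xor True = False
U iff (not S xor Q) = True iff False = False
not R = not True = False
(U iff (not S xor Q)) -> not R = False -> False = True
not Q = not True = False
P xor not Q = False xor False = False
(P xor not Q) -> S = False -> False = True
((U iff (not S xor Q)) -> not R) nor ((P xor not Q) -> S) = True nor True = False
Thus (B) is false.

(C): Formalization: not S -> (not P iff (not R nor (Q iff U)))

not S = not False = True
not P = not False = True
not R = not True = False
Q iff U = True iff True = True
not R nor (Q iff U) = False nor True = False
not P iff (not R nor (Q iff U)) = True iff False = False
not S -> (not P iff (not R nor (Q iff U))) = True -> False = False
Thus (C) is false.

True statements: 1.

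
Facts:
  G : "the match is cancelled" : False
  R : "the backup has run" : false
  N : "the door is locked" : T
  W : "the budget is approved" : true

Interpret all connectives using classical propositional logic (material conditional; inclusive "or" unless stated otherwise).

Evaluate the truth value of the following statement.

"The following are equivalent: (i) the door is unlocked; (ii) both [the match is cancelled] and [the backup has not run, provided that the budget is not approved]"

true

Values: N=True, G=False, W=True, R=False.
In symbols: not N iff (G and (not W -> not R))

not N = not True = False
not W = not True = False
not R = not False = True
not W -> not R = False -> True = True
G and (not W -> not R) = False and True = False
not N iff (G and (not W -> not R)) = False iff False = True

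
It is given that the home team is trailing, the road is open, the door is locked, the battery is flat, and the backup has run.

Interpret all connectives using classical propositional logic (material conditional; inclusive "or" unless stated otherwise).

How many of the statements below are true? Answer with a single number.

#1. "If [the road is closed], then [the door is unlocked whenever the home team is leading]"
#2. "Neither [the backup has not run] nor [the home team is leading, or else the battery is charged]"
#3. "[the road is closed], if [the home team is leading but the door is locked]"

3

Let Q = "the road is closed" (False), P = "the home team is leading" (False), R = "the door is locked" (True), U = "the backup has run" (True), S = "the battery is charged" (False).

#1: Formalization: Q -> (P -> not R)

not R = not True = False
P -> not R = False -> False = True
Q -> (P -> not R) = False -> True = True
Thus #1 is true.

#2: In symbols: not U nor (P or S)

not U = not True = False
P or S = False or False = False
not U nor (P or S) = False nor False = True
Hence #2 is true.

#3: This is (P and R) -> Q.

P and R = False and True = False
(P and R) -> Q = False -> False = True
So #3 is true.

True statements: 3.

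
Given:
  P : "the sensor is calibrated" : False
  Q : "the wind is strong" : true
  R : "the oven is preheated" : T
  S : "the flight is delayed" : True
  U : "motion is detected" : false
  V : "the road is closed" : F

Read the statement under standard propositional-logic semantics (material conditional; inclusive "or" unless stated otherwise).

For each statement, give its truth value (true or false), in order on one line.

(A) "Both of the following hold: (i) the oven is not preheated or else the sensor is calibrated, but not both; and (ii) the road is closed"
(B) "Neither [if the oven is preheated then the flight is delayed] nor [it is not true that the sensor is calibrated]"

(A): In symbols: (~R xor P) & V

~R = ~T = F
~R xor P = F xor F = F
(~R xor P) & V = F & F = F
Hence (A) is false.

(B): Formalization: (R -> S) nor ~P

R -> S = T -> T = T
~P = ~F = T
(R -> S) nor ~P = T nor T = F
Hence (B) is false.

(A) False, (B) False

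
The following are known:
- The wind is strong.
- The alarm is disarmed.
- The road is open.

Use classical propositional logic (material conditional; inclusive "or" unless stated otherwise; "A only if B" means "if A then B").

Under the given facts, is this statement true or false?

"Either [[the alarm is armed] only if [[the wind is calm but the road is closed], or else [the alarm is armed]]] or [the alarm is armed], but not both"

True

Let D = "the alarm is armed" (F), R = "the wind is strong" (T), P = "the road is closed" (F).
Formalization: (D → ((¬R ∧ P) ∨ D)) ⊕ D

¬R = ¬T = F
¬R ∧ P = F ∧ F = F
(¬R ∧ P) ∨ D = F ∨ F = F
D → ((¬R ∧ P) ∨ D) = F → F = T
(D → ((¬R ∧ P) ∨ D)) ⊕ D = T ⊕ F = T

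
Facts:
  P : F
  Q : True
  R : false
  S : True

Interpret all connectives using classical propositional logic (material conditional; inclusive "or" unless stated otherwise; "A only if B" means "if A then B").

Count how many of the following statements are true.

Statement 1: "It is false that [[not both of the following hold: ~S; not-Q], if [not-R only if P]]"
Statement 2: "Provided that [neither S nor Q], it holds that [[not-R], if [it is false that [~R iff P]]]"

1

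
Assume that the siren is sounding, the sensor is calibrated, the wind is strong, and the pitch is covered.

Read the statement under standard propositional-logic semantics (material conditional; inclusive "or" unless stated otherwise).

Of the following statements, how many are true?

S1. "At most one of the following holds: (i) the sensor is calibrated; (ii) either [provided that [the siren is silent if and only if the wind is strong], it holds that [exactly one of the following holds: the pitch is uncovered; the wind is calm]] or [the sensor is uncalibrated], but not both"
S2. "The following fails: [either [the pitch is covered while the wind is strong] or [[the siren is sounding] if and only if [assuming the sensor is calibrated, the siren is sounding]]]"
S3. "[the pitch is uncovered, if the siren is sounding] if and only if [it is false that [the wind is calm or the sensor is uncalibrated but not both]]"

Let Q = "the sensor is calibrated" (T), P = "the siren is sounding" (T), R = "the wind is strong" (T), S = "the pitch is covered" (T).

S1: This is Q ↑ (((¬P ↔ R) → (¬S ⊕ ¬R)) ⊕ ¬Q).

¬P = ¬T = F
¬P ↔ R = F ↔ T = F
¬S = ¬T = F
¬R = ¬T = F
¬S ⊕ ¬R = F ⊕ F = F
(¬P ↔ R) → (¬S ⊕ ¬R) = F → F = T
¬Q = ¬T = F
((¬P ↔ R) → (¬S ⊕ ¬R)) ⊕ ¬Q = T ⊕ F = T
Q ↑ (((¬P ↔ R) → (¬S ⊕ ¬R)) ⊕ ¬Q) = T ↑ T = F
Hence S1 is false.

S2: This is ¬((S ∧ R) ∨ (P ↔ (Q → P))).

S ∧ R = T ∧ T = T
Q → P = T → T = T
P ↔ (Q → P) = T ↔ T = T
(S ∧ R) ∨ (P ↔ (Q → P)) = T ∨ T = T
¬((S ∧ R) ∨ (P ↔ (Q → P))) = ¬T = F
Thus S2 is false.

S3: This is (P → ¬S) ↔ ¬(¬R ⊕ ¬Q).

¬S = ¬T = F
P → ¬S = T → F = F
¬R = ¬T = F
¬Q = ¬T = F
¬R ⊕ ¬Q = F ⊕ F = F
¬(¬R ⊕ ¬Q) = ¬F = T
(P → ¬S) ↔ ¬(¬R ⊕ ¬Q) = F ↔ T = F
Thus S3 is false.

0 of the 3 statements are true (none).

0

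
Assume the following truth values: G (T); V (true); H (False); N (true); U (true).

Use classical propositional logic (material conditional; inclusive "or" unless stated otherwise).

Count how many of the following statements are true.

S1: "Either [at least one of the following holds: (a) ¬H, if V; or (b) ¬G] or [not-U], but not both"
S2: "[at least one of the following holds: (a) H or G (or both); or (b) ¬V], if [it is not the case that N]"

2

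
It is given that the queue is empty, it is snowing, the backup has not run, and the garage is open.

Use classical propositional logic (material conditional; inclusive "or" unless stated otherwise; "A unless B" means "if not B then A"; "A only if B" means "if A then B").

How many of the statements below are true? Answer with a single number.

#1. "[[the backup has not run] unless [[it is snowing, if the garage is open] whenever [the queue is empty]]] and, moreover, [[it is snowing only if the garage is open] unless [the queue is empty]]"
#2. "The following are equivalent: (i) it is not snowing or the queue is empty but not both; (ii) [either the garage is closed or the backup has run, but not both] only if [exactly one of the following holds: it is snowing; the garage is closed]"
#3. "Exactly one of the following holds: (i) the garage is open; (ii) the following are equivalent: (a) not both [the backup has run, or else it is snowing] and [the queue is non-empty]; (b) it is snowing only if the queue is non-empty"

3

Let U = "the backup has run" (False), M = "the queue is empty" (True), P = "the garage is closed" (False), Q = "it is snowing" (True).

#1: This is (not U or (M -> (not P -> Q))) and ((Q -> not P) or M).

not U = not False = True
not P = not False = True
not P -> Q = True -> True = True
M -> (not P -> Q) = True -> True = True
not U or (M -> (not P -> Q)) = True or True = True
not P = not False = True
Q -> not P = True -> True = True
(Q -> not P) or M = True or True = True
(not U or (M -> (not P -> Q))) and ((Q -> not P) or M) = True and True = True
Hence #1 is true.

#2: In symbols: (not Q xor M) iff ((P xor U) -> (Q xor P))

not Q = not True = False
not Q xor M = False xor True = True
P xor U = False xor False = False
Q xor P = True xor False = True
(P xor U) -> (Q xor P) = False -> True = True
(not Q xor M) iff ((P xor U) -> (Q xor P)) = True iff True = True
So #2 is true.

#3: In symbols: not P xor (((U or Q) nand not M) iff (Q -> not M))

not P = not False = True
U or Q = False or True = True
not M = not True = False
(U or Q) nand not M = True nand False = True
not M = not True = False
Q -> not M = True -> False = False
((U or Q) nand not M) iff (Q -> not M) = True iff False = False
not P xor (((U or Q) nand not M) iff (Q -> not M)) = True xor False = True
Hence #3 is true.

Count: 3.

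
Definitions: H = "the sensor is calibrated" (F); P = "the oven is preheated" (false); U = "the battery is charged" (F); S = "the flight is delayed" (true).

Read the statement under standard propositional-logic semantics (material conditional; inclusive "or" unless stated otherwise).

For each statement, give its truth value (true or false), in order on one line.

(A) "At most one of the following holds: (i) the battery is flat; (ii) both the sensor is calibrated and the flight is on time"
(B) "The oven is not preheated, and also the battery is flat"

(A) True / (B) True

(A): This is ¬U ↑ (H ∧ ¬S).

¬U = ¬F = T
¬S = ¬T = F
H ∧ ¬S = F ∧ F = F
¬U ↑ (H ∧ ¬S) = T ↑ F = T
So (A) is true.

(B): This is ¬P ∧ ¬U.

¬P = ¬F = T
¬U = ¬F = T
¬P ∧ ¬U = T ∧ T = T
So (B) is true.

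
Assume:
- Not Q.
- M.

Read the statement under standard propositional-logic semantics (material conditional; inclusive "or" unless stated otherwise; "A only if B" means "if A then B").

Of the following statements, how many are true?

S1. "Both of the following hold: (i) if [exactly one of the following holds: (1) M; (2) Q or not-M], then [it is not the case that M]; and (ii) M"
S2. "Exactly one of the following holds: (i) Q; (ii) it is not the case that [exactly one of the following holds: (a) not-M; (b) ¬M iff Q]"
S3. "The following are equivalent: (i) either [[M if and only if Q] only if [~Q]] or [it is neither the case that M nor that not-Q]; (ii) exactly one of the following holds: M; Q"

1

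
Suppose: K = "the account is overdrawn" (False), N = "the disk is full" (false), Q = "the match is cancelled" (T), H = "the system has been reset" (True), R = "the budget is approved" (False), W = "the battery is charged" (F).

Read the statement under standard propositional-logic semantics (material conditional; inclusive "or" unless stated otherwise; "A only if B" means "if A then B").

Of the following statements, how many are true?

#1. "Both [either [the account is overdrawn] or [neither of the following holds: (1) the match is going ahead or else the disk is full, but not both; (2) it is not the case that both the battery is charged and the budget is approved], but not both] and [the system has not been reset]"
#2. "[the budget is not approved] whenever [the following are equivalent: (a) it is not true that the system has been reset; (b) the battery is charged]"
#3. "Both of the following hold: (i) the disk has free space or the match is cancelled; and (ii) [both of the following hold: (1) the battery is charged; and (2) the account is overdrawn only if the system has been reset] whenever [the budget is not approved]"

#1: Formalization: (K xor ((not Q xor N) nor (W nand R))) and not H

not Q = not True = False
not Q xor N = False xor False = False
W nand R = False nand False = True
(not Q xor N) nor (W nand R) = False nor True = False
K xor ((not Q xor N) nor (W nand R)) = False xor False = False
not H = not True = False
(K xor ((not Q xor N) nor (W nand R))) and not H = False and False = False
So #1 is false.

#2: In symbols: (not H iff W) -> not R

not H = not True = False
not H iff W = False iff False = True
not R = not False = True
(not H iff W) -> not R = True -> True = True
Thus #2 is true.

#3: In symbols: (not N or Q) and (not R -> (W and (K -> H)))

not N = not False = True
not N or Q = True or True = True
not R = not False = True
K -> H = False -> True = True
W and (K -> H) = False and True = False
not R -> (W and (K -> H)) = True -> False = False
(not N or Q) and (not R -> (W and (K -> H))) = True and False = False
So #3 is false.

1 of the 3 statements is true (#2).

1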